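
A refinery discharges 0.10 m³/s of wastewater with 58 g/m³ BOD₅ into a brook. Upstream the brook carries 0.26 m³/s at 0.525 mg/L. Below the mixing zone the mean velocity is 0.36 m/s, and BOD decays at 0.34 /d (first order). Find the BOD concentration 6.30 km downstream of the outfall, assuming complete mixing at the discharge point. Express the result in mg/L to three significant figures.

15.4 mg/L

After complete mixing, C₀ = (0.1·58 + 0.26·0.525) / 0.36 = 16.49 mg/L.
Travel time t = 6300 m / 0.36 m/s = 1.75e+04 s = 0.2025 d.
C = 16.49·exp(−0.34·0.2025) = 16.49·0.9335 = 15.39 mg/L.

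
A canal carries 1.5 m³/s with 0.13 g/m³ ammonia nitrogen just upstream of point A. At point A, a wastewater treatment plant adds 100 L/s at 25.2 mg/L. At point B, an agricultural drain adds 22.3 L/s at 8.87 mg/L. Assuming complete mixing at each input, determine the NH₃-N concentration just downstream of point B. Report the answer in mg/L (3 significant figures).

100 L/s = 0.1 m³/s.
After input A: C = (1.5·0.13 + 0.1·25.2) / 1.6 = 1.697 mg/L.
22.3 L/s = 0.0223 m³/s.
After input B: C = (1.6·1.697 + 0.0223·8.87) / 1.622 = 1.795 mg/L.

1.80 mg/L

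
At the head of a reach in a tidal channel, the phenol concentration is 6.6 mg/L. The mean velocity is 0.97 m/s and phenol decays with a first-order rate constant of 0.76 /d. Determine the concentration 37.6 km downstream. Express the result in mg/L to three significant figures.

4.69 mg/L

Travel time t = 37.6 km / 0.97 m/s = 3.76e+04/0.97 = 3.876e+04 s = 0.4486 d.
First-order decay: C = 6.6·exp(−0.76·0.4486) = 6.6·0.7111 = 4.693 mg/L.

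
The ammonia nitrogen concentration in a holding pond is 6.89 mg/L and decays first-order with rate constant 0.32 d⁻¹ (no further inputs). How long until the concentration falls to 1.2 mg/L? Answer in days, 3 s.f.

t = ln(C₀/C)/k = ln(6.89/1.2)/0.32 = 1.748/0.32 = 5.462 d.

5.46 d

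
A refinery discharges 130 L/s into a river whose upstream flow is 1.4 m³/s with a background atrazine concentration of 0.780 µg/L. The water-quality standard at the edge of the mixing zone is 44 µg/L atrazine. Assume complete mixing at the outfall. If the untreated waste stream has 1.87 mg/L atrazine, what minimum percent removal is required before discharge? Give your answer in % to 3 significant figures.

130 L/s = 0.13 m³/s.
0.780 µg/L = 0.00078 mg/L.
44 µg/L = 0.044 mg/L.
Mass balance: 0.044·1.53 = 0.13·Cₑ + 1.4·0.00078.
Cₑ = (0.06732 − 0.001092) / 0.13 = 0.5094 mg/L.
Required removal = 1 − 0.5094/1.87 = 72.76 %.

72.8 %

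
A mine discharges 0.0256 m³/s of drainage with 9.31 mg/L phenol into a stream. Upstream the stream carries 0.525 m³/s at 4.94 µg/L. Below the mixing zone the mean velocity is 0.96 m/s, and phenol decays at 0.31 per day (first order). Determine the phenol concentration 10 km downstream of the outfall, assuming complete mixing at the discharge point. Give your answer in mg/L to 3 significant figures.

0.422 mg/L

4.94 µg/L = 0.00494 mg/L.
After complete mixing, C₀ = (0.0256·9.31 + 0.525·0.00494) / 0.5506 = 0.4376 mg/L.
Travel time t = 1e+04 m / 0.96 m/s = 1.042e+04 s = 0.1206 d.
C = 0.4376·exp(−0.31·0.1206) = 0.4376·0.9633 = 0.4215 mg/L.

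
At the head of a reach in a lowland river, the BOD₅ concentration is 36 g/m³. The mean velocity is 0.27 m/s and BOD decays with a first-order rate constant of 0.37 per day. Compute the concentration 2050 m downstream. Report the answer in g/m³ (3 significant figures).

34.8 g/m³

Travel time t = 2050 m / 0.27 m/s = 2050/0.27 = 7593 s = 0.08788 d.
First-order decay: C = 36·exp(−0.37·0.08788) = 36·0.968 = 34.85 g/m³.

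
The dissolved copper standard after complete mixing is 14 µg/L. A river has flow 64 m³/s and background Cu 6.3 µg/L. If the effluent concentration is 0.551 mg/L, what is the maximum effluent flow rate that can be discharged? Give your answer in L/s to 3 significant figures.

6.3 µg/L = 0.0063 mg/L.
14 µg/L = 0.014 mg/L.
Mass balance at complete mixing: C_std·(Q_w + Q_r) = Q_w·C_e + Q_r·C_b.
Rearranging, Q_w = Q_r·(C_std − C_b)/(C_e − C_std) = 64·(0.014 − 0.0063) / (0.551 − 0.014) = 0.9177 m³/s.
= 917.7 L/s.

918 L/s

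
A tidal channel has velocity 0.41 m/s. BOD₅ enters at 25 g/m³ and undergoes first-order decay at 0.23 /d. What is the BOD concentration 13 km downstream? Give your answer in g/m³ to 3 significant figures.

23.0 g/m³

Travel time t = 13 km / 0.41 m/s = 1.3e+04/0.41 = 3.171e+04 s = 0.367 d.
First-order decay: C = 25·exp(−0.23·0.367) = 25·0.9191 = 22.98 g/m³.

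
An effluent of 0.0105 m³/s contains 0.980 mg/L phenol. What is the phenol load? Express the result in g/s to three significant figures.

Mass flux = Q·C = 0.0105 m³/s × 0.98 g/m³ = 0.01029 g/s.

0.0103 g/s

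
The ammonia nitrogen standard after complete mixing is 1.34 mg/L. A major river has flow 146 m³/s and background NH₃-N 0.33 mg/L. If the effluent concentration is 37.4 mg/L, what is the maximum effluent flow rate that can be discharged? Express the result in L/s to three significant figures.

4090 L/s

Mass balance at complete mixing: C_std·(Q_w + Q_r) = Q_w·C_e + Q_r·C_b.
Rearranging, Q_w = Q_r·(C_std − C_b)/(C_e − C_std) = 146·(1.34 − 0.33) / (37.4 − 1.34) = 4.089 m³/s.
= 4089 L/s.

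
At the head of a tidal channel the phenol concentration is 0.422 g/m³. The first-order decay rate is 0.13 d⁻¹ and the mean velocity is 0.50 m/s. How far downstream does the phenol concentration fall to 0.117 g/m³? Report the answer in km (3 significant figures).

From C = C₀·e^(−kt), t = ln(C₀/C)/k = ln(0.422/0.117)/0.13 = 1.283/0.13 = 9.868 d.
Distance = v·t = 0.50 m/s × 8.526e+05 s = 4.263e+05 m = 426.3 km.

426 km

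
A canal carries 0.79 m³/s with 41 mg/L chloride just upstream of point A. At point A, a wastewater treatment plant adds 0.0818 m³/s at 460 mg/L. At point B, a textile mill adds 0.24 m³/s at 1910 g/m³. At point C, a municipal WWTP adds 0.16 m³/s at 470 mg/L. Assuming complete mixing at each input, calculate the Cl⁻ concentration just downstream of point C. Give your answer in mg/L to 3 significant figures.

After input A: C = (0.79·41 + 0.0818·460) / 0.8718 = 80.31 mg/L.
After input B: C = (0.8718·80.31 + 0.24·1910) / 1.112 = 475.3 mg/L.
After input C: C = (1.112·475.3 + 0.16·470) / 1.272 = 474.6 mg/L.

475 mg/L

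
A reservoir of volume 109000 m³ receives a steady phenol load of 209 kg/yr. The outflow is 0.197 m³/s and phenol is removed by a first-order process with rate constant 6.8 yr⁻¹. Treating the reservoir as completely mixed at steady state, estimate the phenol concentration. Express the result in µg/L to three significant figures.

Outflow Q = 0.197 m³/s × 3.156e+07 s/yr = 6.217e+06 m³/yr.
Steady-state CSTR mass balance: W = Q·C + k·V·C, so C = W/(Q + kV).
Q + kV = 6.217e+06 + 6.8·109000 = 6.958e+06 m³/yr.
C = 209/6.958e+06 = 3.004e-05 kg/m³ = 0.03004 mg/L = 30.04 µg/L.

30.0 µg/L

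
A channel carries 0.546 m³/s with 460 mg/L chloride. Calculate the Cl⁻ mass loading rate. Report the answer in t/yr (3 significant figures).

Mass flux = Q·C = 0.546 m³/s × 460 g/m³ = 251.2 g/s.
= 251.2 g/s × 31.56 = 7926 t/yr.

7930 t/yr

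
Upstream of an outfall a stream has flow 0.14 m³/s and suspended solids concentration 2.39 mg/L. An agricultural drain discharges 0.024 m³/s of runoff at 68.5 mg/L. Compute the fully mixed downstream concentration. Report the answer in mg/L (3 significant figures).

Flow-weighted mixing gives C = (0.024·68.5 + 0.14·2.39) / (0.024 + 0.14) = 1.979/0.164 = 12.06 mg/L.

12.1 mg/L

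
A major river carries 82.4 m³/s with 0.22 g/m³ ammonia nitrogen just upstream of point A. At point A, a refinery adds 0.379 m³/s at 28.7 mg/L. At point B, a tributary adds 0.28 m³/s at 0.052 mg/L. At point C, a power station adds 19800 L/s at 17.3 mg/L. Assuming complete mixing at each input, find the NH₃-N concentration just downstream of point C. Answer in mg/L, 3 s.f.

After input A: C = (82.4·0.22 + 0.379·28.7) / 82.78 = 0.3504 mg/L.
After input B: C = (82.78·0.3504 + 0.28·0.052) / 83.06 = 0.3494 mg/L.
19800 L/s = 19.8 m³/s.
After input C: C = (83.06·0.3494 + 19.8·17.3) / 102.9 = 3.612 mg/L.

3.61 mg/L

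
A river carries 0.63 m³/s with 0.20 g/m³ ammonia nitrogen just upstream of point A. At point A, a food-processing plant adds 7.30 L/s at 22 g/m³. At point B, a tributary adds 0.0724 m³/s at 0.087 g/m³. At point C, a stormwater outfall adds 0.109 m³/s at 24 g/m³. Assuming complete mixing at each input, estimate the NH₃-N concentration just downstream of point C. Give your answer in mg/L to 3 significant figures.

3.55 mg/L

7.30 L/s = 0.0073 m³/s.
After input A: C = (0.63·0.2 + 0.0073·22) / 0.6373 = 0.4497 mg/L.
After input B: C = (0.6373·0.4497 + 0.0724·0.087) / 0.7097 = 0.4127 mg/L.
After input C: C = (0.7097·0.4127 + 0.109·24) / 0.8187 = 3.553 mg/L.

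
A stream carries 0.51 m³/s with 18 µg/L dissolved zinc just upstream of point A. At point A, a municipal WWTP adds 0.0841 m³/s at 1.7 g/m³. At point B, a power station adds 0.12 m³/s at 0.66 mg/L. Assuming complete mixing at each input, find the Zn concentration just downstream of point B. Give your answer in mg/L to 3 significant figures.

0.324 mg/L

18 µg/L = 0.018 mg/L.
After input A: C = (0.51·0.018 + 0.0841·1.7) / 0.5941 = 0.2561 mg/L.
After input B: C = (0.5941·0.2561 + 0.12·0.66) / 0.7141 = 0.324 mg/L.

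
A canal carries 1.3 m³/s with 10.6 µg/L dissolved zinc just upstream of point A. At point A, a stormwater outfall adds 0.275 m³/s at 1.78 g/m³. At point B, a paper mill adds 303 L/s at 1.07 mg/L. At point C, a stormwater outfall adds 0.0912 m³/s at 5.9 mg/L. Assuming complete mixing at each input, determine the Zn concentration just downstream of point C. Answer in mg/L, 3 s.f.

0.693 mg/L

10.6 µg/L = 0.0106 mg/L.
After input A: C = (1.3·0.0106 + 0.275·1.78) / 1.575 = 0.3195 mg/L.
303 L/s = 0.303 m³/s.
After input B: C = (1.575·0.3195 + 0.303·1.07) / 1.878 = 0.4406 mg/L.
After input C: C = (1.878·0.4406 + 0.0912·5.9) / 1.969 = 0.6935 mg/L.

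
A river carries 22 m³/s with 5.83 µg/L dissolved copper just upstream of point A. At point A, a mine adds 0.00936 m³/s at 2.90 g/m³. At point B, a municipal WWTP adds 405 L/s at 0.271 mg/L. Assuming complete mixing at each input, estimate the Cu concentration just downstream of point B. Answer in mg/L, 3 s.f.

5.83 µg/L = 0.00583 mg/L.
After input A: C = (22·0.00583 + 0.00936·2.9) / 22.01 = 0.007061 mg/L.
405 L/s = 0.405 m³/s.
After input B: C = (22.01·0.007061 + 0.405·0.271) / 22.41 = 0.01183 mg/L.

0.0118 mg/L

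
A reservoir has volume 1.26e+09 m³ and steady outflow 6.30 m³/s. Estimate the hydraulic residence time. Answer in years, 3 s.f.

Q = 6.30 m³/s × 3.156e+07 s/yr = 1.988e+08 m³/yr.
Hydraulic residence time τ = V/Q = 1.26e+09/1.988e+08 = 6.338 yr.

6.34 yr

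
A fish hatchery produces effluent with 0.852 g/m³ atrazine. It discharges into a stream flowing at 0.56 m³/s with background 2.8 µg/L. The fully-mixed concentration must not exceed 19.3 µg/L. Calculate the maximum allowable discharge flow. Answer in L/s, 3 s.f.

2.8 µg/L = 0.0028 mg/L.
19.3 µg/L = 0.0193 mg/L.
Mass balance at complete mixing: C_std·(Q_w + Q_r) = Q_w·C_e + Q_r·C_b.
Rearranging, Q_w = Q_r·(C_std − C_b)/(C_e − C_std) = 0.56·(0.0193 − 0.0028) / (0.852 − 0.0193) = 0.0111 m³/s.
= 11.1 L/s.

11.1 L/s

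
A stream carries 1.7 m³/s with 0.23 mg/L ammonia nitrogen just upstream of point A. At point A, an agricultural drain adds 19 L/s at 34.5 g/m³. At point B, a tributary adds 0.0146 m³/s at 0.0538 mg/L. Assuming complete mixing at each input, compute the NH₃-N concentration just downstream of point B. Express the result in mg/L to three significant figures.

0.604 mg/L

19 L/s = 0.019 m³/s.
After input A: C = (1.7·0.23 + 0.019·34.5) / 1.719 = 0.6088 mg/L.
After input B: C = (1.719·0.6088 + 0.0146·0.0538) / 1.734 = 0.6041 mg/L.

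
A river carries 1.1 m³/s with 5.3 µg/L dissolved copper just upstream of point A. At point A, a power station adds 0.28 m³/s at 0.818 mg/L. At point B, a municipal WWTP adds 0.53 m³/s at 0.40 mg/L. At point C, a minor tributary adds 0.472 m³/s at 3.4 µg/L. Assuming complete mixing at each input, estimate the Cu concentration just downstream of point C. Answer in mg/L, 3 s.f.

0.188 mg/L

5.3 µg/L = 0.0053 mg/L.
After input A: C = (1.1·0.0053 + 0.28·0.818) / 1.38 = 0.1702 mg/L.
After input B: C = (1.38·0.1702 + 0.53·0.4) / 1.91 = 0.234 mg/L.
3.4 µg/L = 0.0034 mg/L.
After input C: C = (1.91·0.234 + 0.472·0.0034) / 2.382 = 0.1883 mg/L.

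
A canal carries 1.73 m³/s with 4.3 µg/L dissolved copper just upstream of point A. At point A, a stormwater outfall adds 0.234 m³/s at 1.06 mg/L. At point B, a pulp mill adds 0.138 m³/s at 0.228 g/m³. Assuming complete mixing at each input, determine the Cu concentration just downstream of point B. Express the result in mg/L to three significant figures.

0.137 mg/L

4.3 µg/L = 0.0043 mg/L.
After input A: C = (1.73·0.0043 + 0.234·1.06) / 1.964 = 0.1301 mg/L.
After input B: C = (1.964·0.1301 + 0.138·0.228) / 2.102 = 0.1365 mg/L.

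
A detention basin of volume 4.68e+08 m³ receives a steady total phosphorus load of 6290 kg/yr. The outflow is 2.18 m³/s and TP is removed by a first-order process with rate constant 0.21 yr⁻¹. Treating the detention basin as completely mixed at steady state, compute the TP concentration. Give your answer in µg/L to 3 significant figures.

37.6 µg/L

Outflow Q = 2.18 m³/s × 3.156e+07 s/yr = 6.88e+07 m³/yr.
Steady-state CSTR mass balance: W = Q·C + k·V·C, so C = W/(Q + kV).
Q + kV = 6.88e+07 + 0.21·4.68e+08 = 1.671e+08 m³/yr.
C = 6290/1.671e+08 = 3.765e-05 kg/m³ = 0.03765 mg/L = 37.65 µg/L.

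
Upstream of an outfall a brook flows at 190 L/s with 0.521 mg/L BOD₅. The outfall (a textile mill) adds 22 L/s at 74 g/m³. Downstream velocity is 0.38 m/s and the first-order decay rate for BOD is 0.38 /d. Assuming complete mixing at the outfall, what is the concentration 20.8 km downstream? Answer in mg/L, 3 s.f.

6.40 mg/L

22 L/s = 0.022 m³/s.
190 L/s = 0.19 m³/s.
After complete mixing, C₀ = (0.022·74 + 0.19·0.521) / 0.212 = 8.146 mg/L.
Travel time t = 2.08e+04 m / 0.38 m/s = 5.474e+04 s = 0.6335 d.
C = 8.146·exp(−0.38·0.6335) = 8.146·0.786 = 6.403 mg/L.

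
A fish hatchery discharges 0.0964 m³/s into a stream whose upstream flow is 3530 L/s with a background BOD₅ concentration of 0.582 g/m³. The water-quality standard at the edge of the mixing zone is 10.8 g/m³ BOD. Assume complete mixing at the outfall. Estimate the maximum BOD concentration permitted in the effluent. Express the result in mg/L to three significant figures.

3530 L/s = 3.53 m³/s.
Mass balance: 10.8·3.626 = 0.0964·Cₑ + 3.53·0.582.
Cₑ = (39.17 − 2.054) / 0.0964 = 385 mg/L.

385 mg/L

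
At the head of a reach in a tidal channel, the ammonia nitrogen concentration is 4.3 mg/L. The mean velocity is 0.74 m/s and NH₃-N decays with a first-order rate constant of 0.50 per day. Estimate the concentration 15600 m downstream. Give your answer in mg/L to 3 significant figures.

Travel time t = 15600 m / 0.74 m/s = 1.56e+04/0.74 = 2.108e+04 s = 0.244 d.
First-order decay: C = 4.3·exp(−0.50·0.244) = 4.3·0.8852 = 3.806 mg/L.

3.81 mg/L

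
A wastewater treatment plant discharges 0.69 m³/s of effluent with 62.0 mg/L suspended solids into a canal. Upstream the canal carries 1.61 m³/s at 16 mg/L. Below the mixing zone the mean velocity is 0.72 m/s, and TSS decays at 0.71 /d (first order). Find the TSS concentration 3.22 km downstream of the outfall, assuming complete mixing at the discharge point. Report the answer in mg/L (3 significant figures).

28.7 mg/L

After complete mixing, C₀ = (0.69·62 + 1.61·16) / 2.3 = 29.8 mg/L.
Travel time t = 3220 m / 0.72 m/s = 4472 s = 0.05176 d.
C = 29.8·exp(−0.71·0.05176) = 29.8·0.9639 = 28.72 mg/L.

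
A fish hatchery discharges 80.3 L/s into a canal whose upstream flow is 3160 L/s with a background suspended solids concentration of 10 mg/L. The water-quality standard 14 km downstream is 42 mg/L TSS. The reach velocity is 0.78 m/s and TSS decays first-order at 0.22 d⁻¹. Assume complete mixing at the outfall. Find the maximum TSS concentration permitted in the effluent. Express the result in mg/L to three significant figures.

80.3 L/s = 0.0803 m³/s.
3160 L/s = 3.16 m³/s.
Travel time to the compliance point: t = 1.4e+04/0.78 = 1.795e+04 s = 0.2077 d; decay factor exp(−0.22·0.2077) = 0.9553.
So the concentration just after mixing may be at most 42/0.9553 = 43.96 mg/L.
Mass balance: 43.96·3.24 = 0.0803·Cₑ + 3.16·10.
Cₑ = (142.5 − 31.6) / 0.0803 = 1381 mg/L.

1380 mg/L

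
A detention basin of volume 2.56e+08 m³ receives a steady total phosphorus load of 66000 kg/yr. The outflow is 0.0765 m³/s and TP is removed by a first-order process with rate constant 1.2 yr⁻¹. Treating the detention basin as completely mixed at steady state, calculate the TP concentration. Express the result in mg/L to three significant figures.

0.213 mg/L

Outflow Q = 0.0765 m³/s × 3.156e+07 s/yr = 2.414e+06 m³/yr.
Steady-state CSTR mass balance: W = Q·C + k·V·C, so C = W/(Q + kV).
Q + kV = 2.414e+06 + 1.2·2.56e+08 = 3.096e+08 m³/yr.
C = 66000/3.096e+08 = 0.0002132 kg/m³ = 0.2132 mg/L.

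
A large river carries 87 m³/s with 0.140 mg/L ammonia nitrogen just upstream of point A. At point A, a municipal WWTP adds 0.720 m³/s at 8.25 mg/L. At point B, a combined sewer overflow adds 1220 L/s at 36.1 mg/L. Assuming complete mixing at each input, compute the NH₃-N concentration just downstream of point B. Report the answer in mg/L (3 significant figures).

After input A: C = (87·0.14 + 0.72·8.25) / 87.72 = 0.2066 mg/L.
1220 L/s = 1.22 m³/s.
After input B: C = (87.72·0.2066 + 1.22·36.1) / 88.94 = 0.6989 mg/L.

0.699 mg/L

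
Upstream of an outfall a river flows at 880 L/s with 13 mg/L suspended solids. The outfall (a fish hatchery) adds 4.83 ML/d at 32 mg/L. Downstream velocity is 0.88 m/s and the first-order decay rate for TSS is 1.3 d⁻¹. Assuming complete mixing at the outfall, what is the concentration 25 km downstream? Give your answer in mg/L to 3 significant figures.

9.22 mg/L

4.83 ML/d = 0.0559 m³/s.
880 L/s = 0.88 m³/s.
After complete mixing, C₀ = (0.0559·32 + 0.88·13) / 0.9359 = 14.13 mg/L.
Travel time t = 2.5e+04 m / 0.88 m/s = 2.841e+04 s = 0.3288 d.
C = 14.13·exp(−1.3·0.3288) = 14.13·0.6522 = 9.218 mg/L.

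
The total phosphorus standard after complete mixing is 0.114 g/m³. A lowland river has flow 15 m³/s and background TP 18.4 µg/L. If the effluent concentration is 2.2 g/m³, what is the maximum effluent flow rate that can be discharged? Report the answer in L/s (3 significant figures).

687 L/s

18.4 µg/L = 0.0184 mg/L.
Mass balance at complete mixing: C_std·(Q_w + Q_r) = Q_w·C_e + Q_r·C_b.
Rearranging, Q_w = Q_r·(C_std − C_b)/(C_e − C_std) = 15·(0.114 − 0.0184) / (2.2 − 0.114) = 0.6874 m³/s.
= 687.4 L/s.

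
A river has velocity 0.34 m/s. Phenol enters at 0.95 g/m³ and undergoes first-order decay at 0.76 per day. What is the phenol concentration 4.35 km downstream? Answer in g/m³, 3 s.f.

Travel time t = 4.35 km / 0.34 m/s = 4350/0.34 = 1.279e+04 s = 0.1481 d.
First-order decay: C = 0.95·exp(−0.76·0.1481) = 0.95·0.8936 = 0.8489 g/m³.

0.849 g/m³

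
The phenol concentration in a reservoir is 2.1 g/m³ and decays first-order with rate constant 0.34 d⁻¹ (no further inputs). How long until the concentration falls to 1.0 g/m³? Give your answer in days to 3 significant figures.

2.18 d

t = ln(C₀/C)/k = ln(2.1/1.0)/0.34 = 0.7419/0.34 = 2.182 d.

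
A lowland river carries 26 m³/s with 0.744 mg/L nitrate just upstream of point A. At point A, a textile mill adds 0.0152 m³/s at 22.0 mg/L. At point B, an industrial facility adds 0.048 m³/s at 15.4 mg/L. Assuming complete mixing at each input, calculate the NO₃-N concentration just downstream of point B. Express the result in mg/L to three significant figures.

After input A: C = (26·0.744 + 0.0152·22) / 26.02 = 0.7564 mg/L.
After input B: C = (26.02·0.7564 + 0.048·15.4) / 26.06 = 0.7834 mg/L.

0.783 mg/L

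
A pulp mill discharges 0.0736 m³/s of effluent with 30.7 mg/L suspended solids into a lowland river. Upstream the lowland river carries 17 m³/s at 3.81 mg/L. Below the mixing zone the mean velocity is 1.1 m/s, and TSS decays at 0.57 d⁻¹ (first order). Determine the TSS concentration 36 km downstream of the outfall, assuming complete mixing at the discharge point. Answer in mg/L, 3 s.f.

3.16 mg/L

After complete mixing, C₀ = (0.0736·30.7 + 17·3.81) / 17.07 = 3.926 mg/L.
Travel time t = 3.6e+04 m / 1.1 m/s = 3.273e+04 s = 0.3788 d.
C = 3.926·exp(−0.57·0.3788) = 3.926·0.8058 = 3.164 mg/L.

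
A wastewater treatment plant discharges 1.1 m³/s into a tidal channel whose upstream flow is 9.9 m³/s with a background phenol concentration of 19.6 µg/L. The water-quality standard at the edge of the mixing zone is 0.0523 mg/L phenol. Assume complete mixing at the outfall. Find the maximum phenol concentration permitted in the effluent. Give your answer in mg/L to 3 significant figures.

0.347 mg/L

19.6 µg/L = 0.0196 mg/L.
Mass balance: 0.0523·11 = 1.1·Cₑ + 9.9·0.0196.
Cₑ = (0.5753 − 0.194) / 1.1 = 0.3466 mg/L.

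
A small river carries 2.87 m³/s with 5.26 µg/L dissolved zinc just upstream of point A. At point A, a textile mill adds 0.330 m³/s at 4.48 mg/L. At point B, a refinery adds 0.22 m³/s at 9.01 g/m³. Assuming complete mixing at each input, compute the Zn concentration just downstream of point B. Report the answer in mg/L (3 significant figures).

5.26 µg/L = 0.00526 mg/L.
After input A: C = (2.87·0.00526 + 0.33·4.48) / 3.2 = 0.4667 mg/L.
After input B: C = (3.2·0.4667 + 0.22·9.01) / 3.42 = 1.016 mg/L.

1.02 mg/L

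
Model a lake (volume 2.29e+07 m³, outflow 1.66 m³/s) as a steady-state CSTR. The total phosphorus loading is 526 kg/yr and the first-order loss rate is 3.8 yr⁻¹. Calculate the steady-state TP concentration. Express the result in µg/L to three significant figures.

Outflow Q = 1.66 m³/s × 3.156e+07 s/yr = 5.239e+07 m³/yr.
Steady-state CSTR mass balance: W = Q·C + k·V·C, so C = W/(Q + kV).
Q + kV = 5.239e+07 + 3.8·2.29e+07 = 1.394e+08 m³/yr.
C = 526/1.394e+08 = 3.773e-06 kg/m³ = 0.003773 mg/L = 3.773 µg/L.

3.77 µg/L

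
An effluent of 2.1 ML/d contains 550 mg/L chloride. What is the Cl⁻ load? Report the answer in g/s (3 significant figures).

13.4 g/s

2.1 ML/d = 0.02431 m³/s.
Mass flux = Q·C = 0.02431 m³/s × 550 g/m³ = 13.37 g/s.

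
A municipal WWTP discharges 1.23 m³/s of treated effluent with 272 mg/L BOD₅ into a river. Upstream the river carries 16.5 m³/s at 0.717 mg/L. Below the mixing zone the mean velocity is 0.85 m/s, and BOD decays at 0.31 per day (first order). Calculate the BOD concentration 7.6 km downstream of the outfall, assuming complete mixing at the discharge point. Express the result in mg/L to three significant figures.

After complete mixing, C₀ = (1.23·272 + 16.5·0.717) / 17.73 = 19.54 mg/L.
Travel time t = 7600 m / 0.85 m/s = 8941 s = 0.1035 d.
C = 19.54·exp(−0.31·0.1035) = 19.54·0.9684 = 18.92 mg/L.

18.9 mg/L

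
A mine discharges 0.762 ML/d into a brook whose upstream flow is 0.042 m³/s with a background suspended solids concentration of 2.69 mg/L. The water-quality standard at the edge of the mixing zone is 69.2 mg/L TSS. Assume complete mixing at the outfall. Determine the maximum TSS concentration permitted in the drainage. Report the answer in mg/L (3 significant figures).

0.762 ML/d = 0.008819 m³/s.
Mass balance: 69.2·0.05082 = 0.008819·Cₑ + 0.042·2.69.
Cₑ = (3.517 − 0.113) / 0.008819 = 385.9 mg/L.

386 mg/L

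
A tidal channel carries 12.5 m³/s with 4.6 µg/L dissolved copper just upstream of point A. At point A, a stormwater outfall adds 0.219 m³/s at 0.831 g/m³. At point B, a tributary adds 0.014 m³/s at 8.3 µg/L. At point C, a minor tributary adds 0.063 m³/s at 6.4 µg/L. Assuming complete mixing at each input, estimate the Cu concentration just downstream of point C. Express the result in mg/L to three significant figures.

0.0188 mg/L

4.6 µg/L = 0.0046 mg/L.
After input A: C = (12.5·0.0046 + 0.219·0.831) / 12.72 = 0.01883 mg/L.
8.3 µg/L = 0.0083 mg/L.
After input B: C = (12.72·0.01883 + 0.014·0.0083) / 12.73 = 0.01882 mg/L.
6.4 µg/L = 0.0064 mg/L.
After input C: C = (12.73·0.01882 + 0.063·0.0064) / 12.8 = 0.01876 mg/L.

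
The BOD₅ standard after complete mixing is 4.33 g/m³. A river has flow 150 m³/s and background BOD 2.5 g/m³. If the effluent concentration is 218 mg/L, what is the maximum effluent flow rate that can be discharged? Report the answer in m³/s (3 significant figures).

Mass balance at complete mixing: C_std·(Q_w + Q_r) = Q_w·C_e + Q_r·C_b.
Rearranging, Q_w = Q_r·(C_std − C_b)/(C_e − C_std) = 150·(4.33 − 2.5) / (218 − 4.33) = 1.285 m³/s.

1.28 m³/s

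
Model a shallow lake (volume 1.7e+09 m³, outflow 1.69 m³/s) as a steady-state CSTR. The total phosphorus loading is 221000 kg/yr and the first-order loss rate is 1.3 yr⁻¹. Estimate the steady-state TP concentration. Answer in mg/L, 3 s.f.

0.0976 mg/L

Outflow Q = 1.69 m³/s × 3.156e+07 s/yr = 5.333e+07 m³/yr.
Steady-state CSTR mass balance: W = Q·C + k·V·C, so C = W/(Q + kV).
Q + kV = 5.333e+07 + 1.3·1.7e+09 = 2.263e+09 m³/yr.
C = 221000/2.263e+09 = 9.764e-05 kg/m³ = 0.09764 mg/L.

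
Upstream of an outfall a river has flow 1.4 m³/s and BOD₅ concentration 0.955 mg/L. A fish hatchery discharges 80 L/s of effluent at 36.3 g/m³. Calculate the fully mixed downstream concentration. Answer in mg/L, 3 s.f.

2.87 mg/L

80 L/s = 0.08 m³/s.
Flow-weighted mixing gives C = (0.08·36.3 + 1.4·0.955) / (0.08 + 1.4) = 4.241/1.48 = 2.866 mg/L.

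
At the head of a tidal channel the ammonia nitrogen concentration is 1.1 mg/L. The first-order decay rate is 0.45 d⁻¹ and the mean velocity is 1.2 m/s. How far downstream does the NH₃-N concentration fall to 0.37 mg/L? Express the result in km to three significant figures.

From C = C₀·e^(−kt), t = ln(C₀/C)/k = ln(1.1/0.37)/0.45 = 1.09/0.45 = 2.421 d.
Distance = v·t = 1.2 m/s × 2.092e+05 s = 2.51e+05 m = 251 km.

251 km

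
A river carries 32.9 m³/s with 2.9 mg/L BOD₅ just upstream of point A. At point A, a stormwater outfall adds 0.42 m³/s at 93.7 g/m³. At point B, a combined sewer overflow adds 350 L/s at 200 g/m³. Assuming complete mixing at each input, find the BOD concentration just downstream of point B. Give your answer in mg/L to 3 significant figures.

After input A: C = (32.9·2.9 + 0.42·93.7) / 33.32 = 4.045 mg/L.
350 L/s = 0.35 m³/s.
After input B: C = (33.32·4.045 + 0.35·200) / 33.67 = 6.081 mg/L.

6.08 mg/L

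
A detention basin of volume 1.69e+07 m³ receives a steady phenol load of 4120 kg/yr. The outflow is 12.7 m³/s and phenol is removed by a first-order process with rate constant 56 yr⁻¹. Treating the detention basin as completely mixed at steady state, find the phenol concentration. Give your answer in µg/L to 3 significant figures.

Outflow Q = 12.7 m³/s × 3.156e+07 s/yr = 4.008e+08 m³/yr.
Steady-state CSTR mass balance: W = Q·C + k·V·C, so C = W/(Q + kV).
Q + kV = 4.008e+08 + 56·1.69e+07 = 1.347e+09 m³/yr.
C = 4120/1.347e+09 = 3.058e-06 kg/m³ = 0.003058 mg/L = 3.058 µg/L.

3.06 µg/L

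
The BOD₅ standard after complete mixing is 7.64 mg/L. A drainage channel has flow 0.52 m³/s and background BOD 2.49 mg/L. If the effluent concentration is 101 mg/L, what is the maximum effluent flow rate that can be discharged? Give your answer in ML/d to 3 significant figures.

2.48 ML/d

Mass balance at complete mixing: C_std·(Q_w + Q_r) = Q_w·C_e + Q_r·C_b.
Rearranging, Q_w = Q_r·(C_std − C_b)/(C_e − C_std) = 0.52·(7.64 − 2.49) / (101 − 7.64) = 0.02868 m³/s.
= 2.478 ML/d.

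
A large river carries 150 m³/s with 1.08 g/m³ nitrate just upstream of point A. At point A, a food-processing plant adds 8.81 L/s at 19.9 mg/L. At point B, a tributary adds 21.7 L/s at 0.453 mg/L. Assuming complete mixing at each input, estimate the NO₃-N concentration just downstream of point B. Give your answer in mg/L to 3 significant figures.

1.08 mg/L

8.81 L/s = 0.00881 m³/s.
After input A: C = (150·1.08 + 0.00881·19.9) / 150 = 1.081 mg/L.
21.7 L/s = 0.0217 m³/s.
After input B: C = (150·1.081 + 0.0217·0.453) / 150 = 1.081 mg/L.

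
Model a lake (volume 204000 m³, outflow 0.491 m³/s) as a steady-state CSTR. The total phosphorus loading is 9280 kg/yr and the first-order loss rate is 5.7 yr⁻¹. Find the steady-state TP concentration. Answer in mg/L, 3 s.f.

0.557 mg/L

Outflow Q = 0.491 m³/s × 3.156e+07 s/yr = 1.549e+07 m³/yr.
Steady-state CSTR mass balance: W = Q·C + k·V·C, so C = W/(Q + kV).
Q + kV = 1.549e+07 + 5.7·204000 = 1.666e+07 m³/yr.
C = 9280/1.666e+07 = 0.0005571 kg/m³ = 0.5571 mg/L.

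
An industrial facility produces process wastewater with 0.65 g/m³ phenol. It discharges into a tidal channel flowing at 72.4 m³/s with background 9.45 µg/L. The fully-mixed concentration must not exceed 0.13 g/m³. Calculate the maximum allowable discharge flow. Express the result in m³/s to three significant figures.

16.8 m³/s

9.45 µg/L = 0.00945 mg/L.
Mass balance at complete mixing: C_std·(Q_w + Q_r) = Q_w·C_e + Q_r·C_b.
Rearranging, Q_w = Q_r·(C_std − C_b)/(C_e − C_std) = 72.4·(0.13 − 0.00945) / (0.65 − 0.13) = 16.78 m³/s.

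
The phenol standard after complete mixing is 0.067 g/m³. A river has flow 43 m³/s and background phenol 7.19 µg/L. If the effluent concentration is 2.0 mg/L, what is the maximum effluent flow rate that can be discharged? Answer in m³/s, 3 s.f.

1.33 m³/s

7.19 µg/L = 0.00719 mg/L.
Mass balance at complete mixing: C_std·(Q_w + Q_r) = Q_w·C_e + Q_r·C_b.
Rearranging, Q_w = Q_r·(C_std − C_b)/(C_e − C_std) = 43·(0.067 − 0.00719) / (2 − 0.067) = 1.33 m³/s.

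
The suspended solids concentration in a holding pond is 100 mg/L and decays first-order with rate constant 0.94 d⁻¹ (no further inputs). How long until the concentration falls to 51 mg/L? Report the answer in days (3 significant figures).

0.716 d

t = ln(C₀/C)/k = ln(100/51)/0.94 = 0.6733/0.94 = 0.7163 d.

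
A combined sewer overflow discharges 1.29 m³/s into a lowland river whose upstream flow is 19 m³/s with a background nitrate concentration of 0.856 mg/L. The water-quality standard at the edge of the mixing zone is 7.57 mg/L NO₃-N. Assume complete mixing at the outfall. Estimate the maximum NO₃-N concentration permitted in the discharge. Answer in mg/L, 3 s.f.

Mass balance: 7.57·20.29 = 1.29·Cₑ + 19·0.856.
Cₑ = (153.6 − 16.26) / 1.29 = 106.5 mg/L.

106 mg/L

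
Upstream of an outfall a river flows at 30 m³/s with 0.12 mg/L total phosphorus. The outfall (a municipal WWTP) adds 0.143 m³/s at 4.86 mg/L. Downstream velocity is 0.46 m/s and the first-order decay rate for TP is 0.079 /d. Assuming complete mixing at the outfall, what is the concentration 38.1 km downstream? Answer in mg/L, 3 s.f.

0.132 mg/L

After complete mixing, C₀ = (0.143·4.86 + 30·0.12) / 30.14 = 0.1425 mg/L.
Travel time t = 3.81e+04 m / 0.46 m/s = 8.283e+04 s = 0.9586 d.
C = 0.1425·exp(−0.079·0.9586) = 0.1425·0.9271 = 0.1321 mg/L.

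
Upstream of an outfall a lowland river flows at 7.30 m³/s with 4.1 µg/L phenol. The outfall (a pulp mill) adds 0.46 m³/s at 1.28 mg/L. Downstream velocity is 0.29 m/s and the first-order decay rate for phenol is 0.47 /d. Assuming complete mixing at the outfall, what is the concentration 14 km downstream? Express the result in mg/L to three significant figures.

4.1 µg/L = 0.0041 mg/L.
After complete mixing, C₀ = (0.46·1.28 + 7.3·0.0041) / 7.76 = 0.07973 mg/L.
Travel time t = 1.4e+04 m / 0.29 m/s = 4.828e+04 s = 0.5587 d.
C = 0.07973·exp(−0.47·0.5587) = 0.07973·0.769 = 0.06132 mg/L.

0.0613 mg/L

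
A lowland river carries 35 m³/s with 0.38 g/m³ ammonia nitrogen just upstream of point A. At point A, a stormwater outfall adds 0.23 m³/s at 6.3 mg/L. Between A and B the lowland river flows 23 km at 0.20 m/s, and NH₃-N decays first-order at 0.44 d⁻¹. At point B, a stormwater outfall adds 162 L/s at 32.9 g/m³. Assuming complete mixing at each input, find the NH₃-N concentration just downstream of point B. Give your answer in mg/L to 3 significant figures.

After input A: C = (35·0.38 + 0.23·6.3) / 35.23 = 0.4186 mg/L.
Over the 23 km reach to input B (t = 1.15e+05 s = 1.331 d), decay gives C = 0.4186·exp(−0.44·1.331) = 0.2331 mg/L.
162 L/s = 0.162 m³/s.
After input B: C = (35.23·0.2331 + 0.162·32.9) / 35.39 = 0.3826 mg/L.

0.383 mg/L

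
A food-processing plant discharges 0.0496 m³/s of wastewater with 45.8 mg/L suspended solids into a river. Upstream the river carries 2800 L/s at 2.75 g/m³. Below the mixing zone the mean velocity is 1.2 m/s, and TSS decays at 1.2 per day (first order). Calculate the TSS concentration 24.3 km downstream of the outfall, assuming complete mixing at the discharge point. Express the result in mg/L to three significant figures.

2.64 mg/L

2800 L/s = 2.8 m³/s.
After complete mixing, C₀ = (0.0496·45.8 + 2.8·2.75) / 2.85 = 3.499 mg/L.
Travel time t = 2.43e+04 m / 1.2 m/s = 2.025e+04 s = 0.2344 d.
C = 3.499·exp(−1.2·0.2344) = 3.499·0.7548 = 2.641 mg/L.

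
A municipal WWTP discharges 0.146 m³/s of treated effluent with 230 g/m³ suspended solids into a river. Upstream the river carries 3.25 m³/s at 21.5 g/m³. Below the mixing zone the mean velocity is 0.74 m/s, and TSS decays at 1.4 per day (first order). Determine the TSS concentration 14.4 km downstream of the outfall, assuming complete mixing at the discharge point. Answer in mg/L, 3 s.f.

22.2 mg/L

After complete mixing, C₀ = (0.146·230 + 3.25·21.5) / 3.396 = 30.46 mg/L.
Travel time t = 1.44e+04 m / 0.74 m/s = 1.946e+04 s = 0.2252 d.
C = 30.46·exp(−1.4·0.2252) = 30.46·0.7296 = 22.23 mg/L.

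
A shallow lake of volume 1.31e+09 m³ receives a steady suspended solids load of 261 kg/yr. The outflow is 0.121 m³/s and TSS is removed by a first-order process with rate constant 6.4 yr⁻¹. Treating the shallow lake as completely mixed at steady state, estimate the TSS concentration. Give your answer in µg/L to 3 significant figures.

0.0311 µg/L

Outflow Q = 0.121 m³/s × 3.156e+07 s/yr = 3.818e+06 m³/yr.
Steady-state CSTR mass balance: W = Q·C + k·V·C, so C = W/(Q + kV).
Q + kV = 3.818e+06 + 6.4·1.31e+09 = 8.388e+09 m³/yr.
C = 261/8.388e+09 = 3.112e-08 kg/m³ = 3.112e-05 mg/L = 0.03112 µg/L.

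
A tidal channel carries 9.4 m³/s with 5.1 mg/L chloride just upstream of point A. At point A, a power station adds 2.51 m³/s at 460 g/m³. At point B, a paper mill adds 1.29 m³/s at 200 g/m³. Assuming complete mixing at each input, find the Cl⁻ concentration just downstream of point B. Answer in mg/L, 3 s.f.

111 mg/L

After input A: C = (9.4·5.1 + 2.51·460) / 11.91 = 101 mg/L.
After input B: C = (11.91·101 + 1.29·200) / 13.2 = 110.6 mg/L.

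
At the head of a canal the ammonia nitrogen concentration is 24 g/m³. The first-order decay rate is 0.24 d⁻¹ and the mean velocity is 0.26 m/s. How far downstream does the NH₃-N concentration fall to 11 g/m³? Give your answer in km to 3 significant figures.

From C = C₀·e^(−kt), t = ln(C₀/C)/k = ln(24/11)/0.24 = 0.7802/0.24 = 3.251 d.
Distance = v·t = 0.26 m/s × 2.809e+05 s = 7.302e+04 m = 73.02 km.

73.0 km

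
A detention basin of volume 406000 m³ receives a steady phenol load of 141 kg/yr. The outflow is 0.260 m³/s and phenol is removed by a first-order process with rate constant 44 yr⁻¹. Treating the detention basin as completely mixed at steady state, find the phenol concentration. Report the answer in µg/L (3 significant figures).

Outflow Q = 0.260 m³/s × 3.156e+07 s/yr = 8.205e+06 m³/yr.
Steady-state CSTR mass balance: W = Q·C + k·V·C, so C = W/(Q + kV).
Q + kV = 8.205e+06 + 44·406000 = 2.607e+07 m³/yr.
C = 141/2.607e+07 = 5.409e-06 kg/m³ = 0.005409 mg/L = 5.409 µg/L.

5.41 µg/L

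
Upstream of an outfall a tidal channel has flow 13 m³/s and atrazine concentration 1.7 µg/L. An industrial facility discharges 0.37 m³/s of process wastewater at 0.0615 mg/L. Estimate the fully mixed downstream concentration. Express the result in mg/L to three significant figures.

0.00335 mg/L

1.7 µg/L = 0.0017 mg/L.
Flow-weighted mixing gives C = (0.37·0.0615 + 13·0.0017) / (0.37 + 13) = 0.04485/13.37 = 0.003355 mg/L.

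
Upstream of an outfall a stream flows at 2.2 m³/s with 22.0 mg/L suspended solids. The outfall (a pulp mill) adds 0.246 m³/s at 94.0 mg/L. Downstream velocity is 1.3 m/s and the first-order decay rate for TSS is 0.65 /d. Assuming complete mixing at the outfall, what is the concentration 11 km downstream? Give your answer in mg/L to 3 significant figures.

After complete mixing, C₀ = (0.246·94 + 2.2·22) / 2.446 = 29.24 mg/L.
Travel time t = 1.1e+04 m / 1.3 m/s = 8462 s = 0.09793 d.
C = 29.24·exp(−0.65·0.09793) = 29.24·0.9383 = 27.44 mg/L.

27.4 mg/L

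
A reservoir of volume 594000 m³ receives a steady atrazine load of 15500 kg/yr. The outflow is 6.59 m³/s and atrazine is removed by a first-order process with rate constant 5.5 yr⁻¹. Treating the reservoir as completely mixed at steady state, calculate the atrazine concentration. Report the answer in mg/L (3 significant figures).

0.0734 mg/L

Outflow Q = 6.59 m³/s × 3.156e+07 s/yr = 2.08e+08 m³/yr.
Steady-state CSTR mass balance: W = Q·C + k·V·C, so C = W/(Q + kV).
Q + kV = 2.08e+08 + 5.5·594000 = 2.112e+08 m³/yr.
C = 15500/2.112e+08 = 7.338e-05 kg/m³ = 0.07338 mg/L.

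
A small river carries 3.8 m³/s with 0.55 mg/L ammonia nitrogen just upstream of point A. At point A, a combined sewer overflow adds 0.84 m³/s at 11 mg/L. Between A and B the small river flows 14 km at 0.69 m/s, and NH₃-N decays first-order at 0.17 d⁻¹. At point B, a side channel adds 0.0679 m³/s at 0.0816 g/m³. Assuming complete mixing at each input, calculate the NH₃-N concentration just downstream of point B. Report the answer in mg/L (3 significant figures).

2.31 mg/L

After input A: C = (3.8·0.55 + 0.84·11) / 4.64 = 2.442 mg/L.
Over the 14 km reach to input B (t = 2.029e+04 s = 0.2348 d), decay gives C = 2.442·exp(−0.17·0.2348) = 2.346 mg/L.
After input B: C = (4.64·2.346 + 0.0679·0.0816) / 4.708 = 2.314 mg/L.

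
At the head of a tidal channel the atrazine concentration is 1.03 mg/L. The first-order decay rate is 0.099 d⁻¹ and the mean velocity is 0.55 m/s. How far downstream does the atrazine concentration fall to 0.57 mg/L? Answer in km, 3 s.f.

284 km

From C = C₀·e^(−kt), t = ln(C₀/C)/k = ln(1.03/0.57)/0.099 = 0.5917/0.099 = 5.977 d.
Distance = v·t = 0.55 m/s × 5.164e+05 s = 2.84e+05 m = 284 km.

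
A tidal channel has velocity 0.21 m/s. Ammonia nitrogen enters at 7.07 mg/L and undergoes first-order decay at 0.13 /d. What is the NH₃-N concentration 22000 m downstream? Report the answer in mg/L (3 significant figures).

Travel time t = 22000 m / 0.21 m/s = 2.2e+04/0.21 = 1.048e+05 s = 1.213 d.
First-order decay: C = 7.07·exp(−0.13·1.213) = 7.07·0.8542 = 6.039 mg/L.

6.04 mg/L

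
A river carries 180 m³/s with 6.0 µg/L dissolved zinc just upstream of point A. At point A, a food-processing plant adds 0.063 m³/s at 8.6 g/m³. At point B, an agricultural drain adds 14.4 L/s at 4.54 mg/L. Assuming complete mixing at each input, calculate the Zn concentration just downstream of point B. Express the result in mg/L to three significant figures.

6.0 µg/L = 0.006 mg/L.
After input A: C = (180·0.006 + 0.063·8.6) / 180.1 = 0.009007 mg/L.
14.4 L/s = 0.0144 m³/s.
After input B: C = (180.1·0.009007 + 0.0144·4.54) / 180.1 = 0.009369 mg/L.

0.00937 mg/L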